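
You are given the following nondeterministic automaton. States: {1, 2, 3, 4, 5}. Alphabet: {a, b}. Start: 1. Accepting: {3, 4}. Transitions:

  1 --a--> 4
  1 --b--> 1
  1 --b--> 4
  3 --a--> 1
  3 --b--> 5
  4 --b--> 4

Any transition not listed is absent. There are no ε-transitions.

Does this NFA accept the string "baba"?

No

Start in {1}.
Read 'b': {1} → {1, 4}.
Read 'a': {1, 4} → {4}.
Read 'b': {4} → {4}.
Read 'a': {4} → ∅.
The final set ∅ contains no accepting state.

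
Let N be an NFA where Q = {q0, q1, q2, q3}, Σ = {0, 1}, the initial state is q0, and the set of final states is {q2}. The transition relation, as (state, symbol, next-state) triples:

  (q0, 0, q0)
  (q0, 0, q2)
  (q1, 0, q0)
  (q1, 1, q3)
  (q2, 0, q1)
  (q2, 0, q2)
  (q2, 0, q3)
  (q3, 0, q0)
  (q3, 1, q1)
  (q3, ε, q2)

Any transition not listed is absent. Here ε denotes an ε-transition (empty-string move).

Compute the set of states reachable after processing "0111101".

∅

Start in {q0}.
Read '0': q0→{q0, q2}; now {q0, q2}.
Read '1': q0→∅, q2→∅; now ∅.
The set is empty and remains empty for the remaining 5 symbols.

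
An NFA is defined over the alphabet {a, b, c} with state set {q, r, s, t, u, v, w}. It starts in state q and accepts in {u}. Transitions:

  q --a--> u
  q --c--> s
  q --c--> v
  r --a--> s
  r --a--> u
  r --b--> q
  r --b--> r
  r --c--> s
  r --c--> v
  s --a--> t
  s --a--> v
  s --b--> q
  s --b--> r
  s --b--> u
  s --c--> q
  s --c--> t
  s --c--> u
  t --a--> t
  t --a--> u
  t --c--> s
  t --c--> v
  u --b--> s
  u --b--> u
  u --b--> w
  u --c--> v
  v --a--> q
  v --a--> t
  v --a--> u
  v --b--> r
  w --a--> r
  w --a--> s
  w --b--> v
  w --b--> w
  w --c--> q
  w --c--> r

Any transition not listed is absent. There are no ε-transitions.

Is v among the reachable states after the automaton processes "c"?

Yes

Start in {q}.
Read 'c': {q} → {s, v}.
State v is in {s, v}.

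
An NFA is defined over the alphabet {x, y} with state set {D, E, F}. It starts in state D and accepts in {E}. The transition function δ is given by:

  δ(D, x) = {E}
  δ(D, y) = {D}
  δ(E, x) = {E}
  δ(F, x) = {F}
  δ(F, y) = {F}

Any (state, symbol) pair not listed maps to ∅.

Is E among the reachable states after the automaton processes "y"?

Start in {D}.
Read 'y': D→{D}; now {D}.
State E is not in {D}.

No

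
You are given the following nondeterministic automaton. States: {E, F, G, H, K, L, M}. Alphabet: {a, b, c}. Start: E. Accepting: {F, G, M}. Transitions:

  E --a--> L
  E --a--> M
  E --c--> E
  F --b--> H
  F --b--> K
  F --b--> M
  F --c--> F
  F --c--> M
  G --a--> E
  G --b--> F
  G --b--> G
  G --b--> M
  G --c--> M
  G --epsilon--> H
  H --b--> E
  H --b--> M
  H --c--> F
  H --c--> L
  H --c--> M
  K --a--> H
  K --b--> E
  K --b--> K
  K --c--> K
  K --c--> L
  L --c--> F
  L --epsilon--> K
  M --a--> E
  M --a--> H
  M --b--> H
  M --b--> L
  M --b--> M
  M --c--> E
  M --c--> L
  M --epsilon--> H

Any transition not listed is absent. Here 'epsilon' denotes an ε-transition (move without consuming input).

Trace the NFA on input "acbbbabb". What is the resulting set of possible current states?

Start in {E}.
Read 'a': {E} → {H, K, L, M}.
Read 'c': {H, K, L, M} → {E, F, H, K, L, M}.
Read 'b': {E, F, H, K, L, M} → {E, H, K, L, M}.
Read 'b': {E, H, K, L, M} → {E, H, K, L, M}.
Read 'b': {E, H, K, L, M} → {E, H, K, L, M}.
Read 'a': {E, H, K, L, M} → {E, H, K, L, M}.
Read 'b': {E, H, K, L, M} → {E, H, K, L, M}.
Read 'b': {E, H, K, L, M} → {E, H, K, L, M}.

{E, H, K, L, M}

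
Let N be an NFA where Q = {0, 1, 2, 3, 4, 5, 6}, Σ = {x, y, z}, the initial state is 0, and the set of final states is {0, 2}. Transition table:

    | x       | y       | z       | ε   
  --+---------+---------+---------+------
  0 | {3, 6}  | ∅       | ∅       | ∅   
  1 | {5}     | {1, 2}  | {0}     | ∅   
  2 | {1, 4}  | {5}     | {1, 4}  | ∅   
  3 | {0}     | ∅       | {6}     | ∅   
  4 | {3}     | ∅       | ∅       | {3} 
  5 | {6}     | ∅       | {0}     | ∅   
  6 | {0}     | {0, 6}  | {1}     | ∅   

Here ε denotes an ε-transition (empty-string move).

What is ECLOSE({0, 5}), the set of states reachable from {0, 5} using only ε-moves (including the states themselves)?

{0, 5}

Begin with {0, 5}.
No ε-moves leave this set, so the closure equals the set itself.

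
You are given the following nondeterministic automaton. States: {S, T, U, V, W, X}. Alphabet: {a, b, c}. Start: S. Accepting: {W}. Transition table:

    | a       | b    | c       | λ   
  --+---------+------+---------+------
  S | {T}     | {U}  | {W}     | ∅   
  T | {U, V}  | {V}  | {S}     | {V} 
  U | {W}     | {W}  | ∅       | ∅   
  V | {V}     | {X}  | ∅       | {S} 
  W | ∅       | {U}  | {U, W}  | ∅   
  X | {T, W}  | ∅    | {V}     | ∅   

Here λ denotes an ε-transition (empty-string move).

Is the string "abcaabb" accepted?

Yes

Start in {S}.
Read 'a': S→{T}; union {T}; ε-closure = {S, T, V}.
Read 'b': S→{U}, T→{V}, V→{X}; union {U, V, X}; ε-closure = {S, U, V, X}.
Read 'c': S→{W}, U→∅, V→∅, X→{V}; union {V, W}; ε-closure = {S, V, W}.
Read 'a': S→{T}, V→{V}, W→∅; union {T, V}; ε-closure = {S, T, V}.
Read 'a': S→{T}, T→{U, V}, V→{V}; union {T, U, V}; ε-closure = {S, T, U, V}.
Read 'b': S→{U}, T→{V}, U→{W}, V→{X}; union {U, V, W, X}; ε-closure = {S, U, V, W, X}.
Read 'b': S→{U}, U→{W}, V→{X}, W→{U}, X→∅; now {U, W, X}.
The final set {U, W, X} contains the accepting state W.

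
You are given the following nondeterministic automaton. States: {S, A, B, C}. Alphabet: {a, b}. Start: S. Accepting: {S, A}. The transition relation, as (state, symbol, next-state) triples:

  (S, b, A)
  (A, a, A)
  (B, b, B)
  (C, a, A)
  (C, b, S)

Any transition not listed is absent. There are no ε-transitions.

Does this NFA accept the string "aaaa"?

Start in {S}.
Read 'a': {S} → ∅.
The set is empty and remains empty for the remaining 3 symbols.
The final set ∅ contains no accepting state.

No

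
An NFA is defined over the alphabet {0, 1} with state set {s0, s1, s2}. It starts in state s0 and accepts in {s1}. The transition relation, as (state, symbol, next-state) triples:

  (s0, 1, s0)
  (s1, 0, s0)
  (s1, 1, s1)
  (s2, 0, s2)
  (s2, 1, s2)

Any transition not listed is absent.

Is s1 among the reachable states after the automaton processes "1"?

No

Start in {s0}.
Read '1': s0→{s0}; now {s0}.
State s1 is not in {s0}.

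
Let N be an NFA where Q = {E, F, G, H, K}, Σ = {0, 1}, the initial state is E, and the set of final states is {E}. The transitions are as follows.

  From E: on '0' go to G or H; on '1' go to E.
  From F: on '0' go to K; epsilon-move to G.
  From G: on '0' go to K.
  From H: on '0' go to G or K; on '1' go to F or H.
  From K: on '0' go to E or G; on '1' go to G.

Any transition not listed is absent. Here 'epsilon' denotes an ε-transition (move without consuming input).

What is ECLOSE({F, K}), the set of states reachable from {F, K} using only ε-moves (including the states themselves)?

Begin with {F, K}.
ε-move F → G; add G.

{F, G, K}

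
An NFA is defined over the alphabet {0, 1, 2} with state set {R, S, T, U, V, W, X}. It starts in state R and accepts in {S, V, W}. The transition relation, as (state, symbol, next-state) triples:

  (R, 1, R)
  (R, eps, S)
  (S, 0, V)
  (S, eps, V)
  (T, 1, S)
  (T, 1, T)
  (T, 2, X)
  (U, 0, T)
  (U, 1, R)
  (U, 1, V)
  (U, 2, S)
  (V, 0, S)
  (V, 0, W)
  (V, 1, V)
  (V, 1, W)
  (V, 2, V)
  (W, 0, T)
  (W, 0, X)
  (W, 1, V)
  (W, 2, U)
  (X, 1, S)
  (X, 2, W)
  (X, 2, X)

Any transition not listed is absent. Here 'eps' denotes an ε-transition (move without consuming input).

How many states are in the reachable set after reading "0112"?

2

Start: ε-closure({R}) = {R, S, V}.
Read '0': R→∅, S→{V}, V→{S, W}; now {S, V, W}.
Read '1': S→∅, V→{V, W}, W→{V}; now {V, W}.
Read '1': V→{V, W}, W→{V}; now {V, W}.
Read '2': V→{V}, W→{U}; now {U, V}.
That set has 2 states.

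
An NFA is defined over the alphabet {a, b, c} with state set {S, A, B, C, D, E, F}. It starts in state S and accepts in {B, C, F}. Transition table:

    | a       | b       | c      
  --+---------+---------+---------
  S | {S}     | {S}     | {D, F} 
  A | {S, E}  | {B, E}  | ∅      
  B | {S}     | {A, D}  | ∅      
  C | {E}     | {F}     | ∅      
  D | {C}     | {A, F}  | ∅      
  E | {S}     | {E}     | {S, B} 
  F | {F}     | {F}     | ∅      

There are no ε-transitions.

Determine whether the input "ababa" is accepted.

No

Start in {S}.
Read 'a': S→{S}; now {S}.
Read 'b': S→{S}; now {S}.
Read 'a': S→{S}; now {S}.
Read 'b': S→{S}; now {S}.
Read 'a': S→{S}; now {S}.
The final set {S} contains no accepting state.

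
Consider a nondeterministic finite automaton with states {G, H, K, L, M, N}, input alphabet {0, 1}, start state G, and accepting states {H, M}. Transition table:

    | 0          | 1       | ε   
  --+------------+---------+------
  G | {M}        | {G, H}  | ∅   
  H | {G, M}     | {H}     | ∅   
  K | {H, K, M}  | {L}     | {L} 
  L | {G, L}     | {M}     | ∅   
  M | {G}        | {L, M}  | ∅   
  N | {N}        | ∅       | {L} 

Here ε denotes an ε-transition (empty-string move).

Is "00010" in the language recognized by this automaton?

No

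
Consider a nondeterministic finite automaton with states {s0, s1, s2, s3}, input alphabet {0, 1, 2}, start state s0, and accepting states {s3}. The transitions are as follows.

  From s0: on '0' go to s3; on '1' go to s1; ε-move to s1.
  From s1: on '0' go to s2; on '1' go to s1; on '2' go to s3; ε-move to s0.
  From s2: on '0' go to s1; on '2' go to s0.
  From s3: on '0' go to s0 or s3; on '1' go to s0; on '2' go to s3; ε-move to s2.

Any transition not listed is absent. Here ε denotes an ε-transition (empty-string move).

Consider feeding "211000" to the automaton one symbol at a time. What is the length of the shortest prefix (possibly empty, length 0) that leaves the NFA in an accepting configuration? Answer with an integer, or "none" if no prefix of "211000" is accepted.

1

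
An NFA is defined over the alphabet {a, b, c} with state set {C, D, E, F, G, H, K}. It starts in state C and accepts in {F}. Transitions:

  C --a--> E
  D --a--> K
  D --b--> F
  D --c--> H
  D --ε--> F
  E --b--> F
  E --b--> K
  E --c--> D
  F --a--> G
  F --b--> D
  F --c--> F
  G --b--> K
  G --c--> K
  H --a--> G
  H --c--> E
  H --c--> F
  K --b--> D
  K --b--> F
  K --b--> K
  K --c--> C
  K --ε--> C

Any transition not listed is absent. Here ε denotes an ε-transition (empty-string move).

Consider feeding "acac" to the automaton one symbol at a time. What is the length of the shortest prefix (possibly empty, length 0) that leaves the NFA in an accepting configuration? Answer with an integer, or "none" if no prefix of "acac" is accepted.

2

Start in {C}.
Read 'a': C→{E}; now {E}.
Read 'c': E→{D}; union {D}; ε-closure = {D, F}.
None of the earlier sets intersect F, but {D, F} does.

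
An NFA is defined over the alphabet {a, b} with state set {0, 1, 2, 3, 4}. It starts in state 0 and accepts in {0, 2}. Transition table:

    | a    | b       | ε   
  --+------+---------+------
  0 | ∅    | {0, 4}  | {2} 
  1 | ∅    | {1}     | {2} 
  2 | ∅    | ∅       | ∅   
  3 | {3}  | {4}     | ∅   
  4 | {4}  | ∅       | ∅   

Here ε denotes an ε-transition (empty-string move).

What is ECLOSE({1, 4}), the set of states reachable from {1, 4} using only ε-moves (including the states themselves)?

Begin with {1, 4}.
ε-move 1 → 2; add 2.

{1, 2, 4}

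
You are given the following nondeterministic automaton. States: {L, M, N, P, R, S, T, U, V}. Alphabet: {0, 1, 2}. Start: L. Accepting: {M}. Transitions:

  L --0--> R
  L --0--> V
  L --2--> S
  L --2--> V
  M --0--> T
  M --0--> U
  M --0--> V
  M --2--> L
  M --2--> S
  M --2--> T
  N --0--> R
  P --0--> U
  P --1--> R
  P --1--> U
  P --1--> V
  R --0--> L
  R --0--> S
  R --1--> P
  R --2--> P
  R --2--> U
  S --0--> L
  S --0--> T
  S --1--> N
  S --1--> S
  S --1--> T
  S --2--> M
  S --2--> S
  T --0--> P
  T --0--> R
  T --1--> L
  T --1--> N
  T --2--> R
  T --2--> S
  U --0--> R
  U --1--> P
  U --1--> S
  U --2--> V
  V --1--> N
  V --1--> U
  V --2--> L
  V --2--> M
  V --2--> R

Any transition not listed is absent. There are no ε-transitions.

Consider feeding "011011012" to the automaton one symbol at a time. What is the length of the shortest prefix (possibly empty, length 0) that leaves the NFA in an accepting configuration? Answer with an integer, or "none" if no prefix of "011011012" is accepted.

9

Start in {L}.
Read '0': L→{R, V}; now {R, V}.
Read '1': R→{P}, V→{N, U}; now {N, P, U}.
Read '1': N→∅, P→{R, U, V}, U→{P, S}; now {P, R, S, U, V}.
Read '0': P→{U}, R→{L, S}, S→{L, T}, U→{R}, V→∅; now {L, R, S, T, U}.
Read '1': L→∅, R→{P}, S→{N, S, T}, T→{L, N}, U→{P, S}; now {L, N, P, S, T}.
Read '1': L→∅, N→∅, P→{R, U, V}, S→{N, S, T}, T→{L, N}; now {L, N, R, S, T, U, V}.
Read '0': L→{R, V}, N→{R}, R→{L, S}, S→{L, T}, T→{P, R}, U→{R}, V→∅; now {L, P, R, S, T, V}.
Read '1': L→∅, P→{R, U, V}, R→{P}, S→{N, S, T}, T→{L, N}, V→{N, U}; now {L, N, P, R, S, T, U, V}.
Read '2': L→{S, V}, N→∅, P→∅, R→{P, U}, S→{M, S}, T→{R, S}, U→{V}, V→{L, M, R}; now {L, M, P, R, S, U, V}.
None of the earlier sets intersect F, but {L, M, P, R, S, U, V} does.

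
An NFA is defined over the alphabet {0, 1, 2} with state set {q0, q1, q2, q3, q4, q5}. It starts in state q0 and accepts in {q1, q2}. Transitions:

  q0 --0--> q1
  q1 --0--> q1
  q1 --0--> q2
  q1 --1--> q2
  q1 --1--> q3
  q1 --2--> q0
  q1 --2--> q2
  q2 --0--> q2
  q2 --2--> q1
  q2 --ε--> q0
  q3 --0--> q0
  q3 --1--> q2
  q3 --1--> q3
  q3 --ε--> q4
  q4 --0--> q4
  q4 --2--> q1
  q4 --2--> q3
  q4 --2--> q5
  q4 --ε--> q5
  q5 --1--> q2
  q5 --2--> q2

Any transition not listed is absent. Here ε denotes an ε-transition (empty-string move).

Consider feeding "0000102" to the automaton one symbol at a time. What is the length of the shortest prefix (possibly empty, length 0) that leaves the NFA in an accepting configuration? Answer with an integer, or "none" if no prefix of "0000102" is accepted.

Start in {q0}.
Read '0': {q0} → {q1}.
None of the earlier sets intersect F, but {q1} does.

1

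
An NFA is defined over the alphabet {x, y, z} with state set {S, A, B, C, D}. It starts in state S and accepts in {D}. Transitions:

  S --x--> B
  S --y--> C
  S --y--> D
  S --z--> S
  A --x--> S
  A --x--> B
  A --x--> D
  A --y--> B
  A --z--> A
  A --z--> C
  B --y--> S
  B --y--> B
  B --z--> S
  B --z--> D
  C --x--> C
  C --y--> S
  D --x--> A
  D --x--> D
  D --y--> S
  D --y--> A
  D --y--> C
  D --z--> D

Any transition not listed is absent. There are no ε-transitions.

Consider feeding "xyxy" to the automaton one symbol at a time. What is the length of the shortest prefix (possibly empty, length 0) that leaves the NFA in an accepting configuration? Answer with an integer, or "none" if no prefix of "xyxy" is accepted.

none

Start in {S}.
Read 'x': {S} → {B}.
Read 'y': {B} → {S, B}.
Read 'x': {S, B} → {B}.
Read 'y': {B} → {S, B}.
No reachable set along the way intersects F.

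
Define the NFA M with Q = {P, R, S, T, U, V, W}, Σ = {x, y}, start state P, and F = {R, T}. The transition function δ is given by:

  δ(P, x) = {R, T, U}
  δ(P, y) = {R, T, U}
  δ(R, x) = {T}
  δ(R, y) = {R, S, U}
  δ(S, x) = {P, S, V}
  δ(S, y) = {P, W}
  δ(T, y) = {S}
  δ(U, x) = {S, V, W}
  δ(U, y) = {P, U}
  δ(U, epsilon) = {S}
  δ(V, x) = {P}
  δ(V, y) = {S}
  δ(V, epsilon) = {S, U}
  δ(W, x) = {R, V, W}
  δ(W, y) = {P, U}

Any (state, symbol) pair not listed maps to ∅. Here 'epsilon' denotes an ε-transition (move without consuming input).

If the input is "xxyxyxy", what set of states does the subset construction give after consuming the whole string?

{P, R, S, T, U, W}

Start in {P}.
Read 'x': {P} → {R, S, T, U}.
Read 'x': {R, S, T, U} → {P, S, T, U, V, W}.
Read 'y': {P, S, T, U, V, W} → {P, R, S, T, U, W}.
Read 'x': {P, R, S, T, U, W} → {P, R, S, T, U, V, W}.
Read 'y': {P, R, S, T, U, V, W} → {P, R, S, T, U, W}.
Read 'x': {P, R, S, T, U, W} → {P, R, S, T, U, V, W}.
Read 'y': {P, R, S, T, U, V, W} → {P, R, S, T, U, W}.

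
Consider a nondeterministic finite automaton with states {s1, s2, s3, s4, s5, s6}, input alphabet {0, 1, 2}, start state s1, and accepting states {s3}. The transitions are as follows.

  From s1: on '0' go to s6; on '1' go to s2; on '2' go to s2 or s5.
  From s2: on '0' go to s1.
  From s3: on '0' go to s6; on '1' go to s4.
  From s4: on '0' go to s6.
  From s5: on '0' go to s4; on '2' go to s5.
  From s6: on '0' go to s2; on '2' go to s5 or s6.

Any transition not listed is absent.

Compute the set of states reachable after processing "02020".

∅

Start in {s1}.
Read '0': {s1} → {s6}.
Read '2': {s6} → {s5, s6}.
Read '0': {s5, s6} → {s2, s4}.
Read '2': {s2, s4} → ∅.
The set is empty and remains empty for the remaining 1 symbol.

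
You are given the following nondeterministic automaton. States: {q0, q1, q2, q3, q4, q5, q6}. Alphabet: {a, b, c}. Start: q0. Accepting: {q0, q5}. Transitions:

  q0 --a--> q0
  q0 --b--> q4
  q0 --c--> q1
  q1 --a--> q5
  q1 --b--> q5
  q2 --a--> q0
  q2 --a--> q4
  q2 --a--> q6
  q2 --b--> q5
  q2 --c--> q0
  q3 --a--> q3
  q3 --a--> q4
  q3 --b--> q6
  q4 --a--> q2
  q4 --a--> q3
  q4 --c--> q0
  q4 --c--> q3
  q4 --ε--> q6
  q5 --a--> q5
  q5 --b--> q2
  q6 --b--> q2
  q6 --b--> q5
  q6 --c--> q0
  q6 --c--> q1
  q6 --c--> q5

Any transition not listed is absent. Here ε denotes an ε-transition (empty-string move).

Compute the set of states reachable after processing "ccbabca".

Start in {q0}.
Read 'c': q0→{q1}; now {q1}.
Read 'c': q1→∅; now ∅.
The set is empty and remains empty for the remaining 5 symbols.

∅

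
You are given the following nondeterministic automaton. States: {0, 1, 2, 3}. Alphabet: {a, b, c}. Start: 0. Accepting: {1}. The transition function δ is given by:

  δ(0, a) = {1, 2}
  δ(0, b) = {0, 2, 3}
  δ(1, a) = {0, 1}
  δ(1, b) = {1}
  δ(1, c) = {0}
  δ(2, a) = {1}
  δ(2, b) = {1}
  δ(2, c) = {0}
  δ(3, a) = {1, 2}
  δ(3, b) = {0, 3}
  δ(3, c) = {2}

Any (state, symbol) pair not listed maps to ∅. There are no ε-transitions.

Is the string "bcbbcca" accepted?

Yes

Start in {0}.
Read 'b': 0→{0, 2, 3}; now {0, 2, 3}.
Read 'c': 0→∅, 2→{0}, 3→{2}; now {0, 2}.
Read 'b': 0→{0, 2, 3}, 2→{1}; now {0, 1, 2, 3}.
Read 'b': 0→{0, 2, 3}, 1→{1}, 2→{1}, 3→{0, 3}; now {0, 1, 2, 3}.
Read 'c': 0→∅, 1→{0}, 2→{0}, 3→{2}; now {0, 2}.
Read 'c': 0→∅, 2→{0}; now {0}.
Read 'a': 0→{1, 2}; now {1, 2}.
The final set {1, 2} contains the accepting state 1.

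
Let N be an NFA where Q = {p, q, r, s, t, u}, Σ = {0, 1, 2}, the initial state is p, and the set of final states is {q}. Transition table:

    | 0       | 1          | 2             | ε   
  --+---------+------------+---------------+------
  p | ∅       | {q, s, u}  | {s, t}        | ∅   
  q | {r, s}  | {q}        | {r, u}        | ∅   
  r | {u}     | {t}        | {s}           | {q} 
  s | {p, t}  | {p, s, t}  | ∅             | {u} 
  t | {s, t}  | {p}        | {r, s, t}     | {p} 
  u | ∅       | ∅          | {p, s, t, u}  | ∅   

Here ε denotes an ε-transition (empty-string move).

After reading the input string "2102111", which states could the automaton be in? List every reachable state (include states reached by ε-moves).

Start in {p}.
Read '2': p→{s, t}; union {s, t}; ε-closure = {p, s, t, u}.
Read '1': p→{q, s, u}, s→{p, s, t}, t→{p}, u→∅; now {p, q, s, t, u}.
Read '0': p→∅, q→{r, s}, s→{p, t}, t→{s, t}, u→∅; union {p, r, s, t}; ε-closure = {p, q, r, s, t, u}.
Read '2': p→{s, t}, q→{r, u}, r→{s}, s→∅, t→{r, s, t}, u→{p, s, t, u}; union {p, r, s, t, u}; ε-closure = {p, q, r, s, t, u}.
Read '1': p→{q, s, u}, q→{q}, r→{t}, s→{p, s, t}, t→{p}, u→∅; now {p, q, s, t, u}.
Read '1': p→{q, s, u}, q→{q}, s→{p, s, t}, t→{p}, u→∅; now {p, q, s, t, u}.
Read '1': p→{q, s, u}, q→{q}, s→{p, s, t}, t→{p}, u→∅; now {p, q, s, t, u}.

{p, q, s, t, u}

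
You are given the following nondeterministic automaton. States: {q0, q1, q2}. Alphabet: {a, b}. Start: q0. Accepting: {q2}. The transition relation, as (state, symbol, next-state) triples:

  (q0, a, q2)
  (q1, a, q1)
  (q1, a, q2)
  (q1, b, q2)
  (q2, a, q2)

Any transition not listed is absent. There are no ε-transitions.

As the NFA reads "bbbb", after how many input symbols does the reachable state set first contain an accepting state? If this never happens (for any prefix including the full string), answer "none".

none

Start in {q0}.
Read 'b': q0→∅; now ∅.
The set is empty and remains empty for the remaining 3 symbols.
No reachable set along the way intersects F.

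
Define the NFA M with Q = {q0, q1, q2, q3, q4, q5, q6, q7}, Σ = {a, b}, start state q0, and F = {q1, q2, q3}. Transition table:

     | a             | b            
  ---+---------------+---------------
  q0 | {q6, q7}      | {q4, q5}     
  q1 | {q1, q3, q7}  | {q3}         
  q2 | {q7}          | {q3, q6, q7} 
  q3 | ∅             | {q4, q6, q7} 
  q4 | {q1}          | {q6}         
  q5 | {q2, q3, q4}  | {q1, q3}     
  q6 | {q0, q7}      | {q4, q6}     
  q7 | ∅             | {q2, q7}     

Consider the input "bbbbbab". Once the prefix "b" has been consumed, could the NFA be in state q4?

Start in {q0}.
Read 'b': q0→{q4, q5}; now {q4, q5}.
State q4 is in {q4, q5}.

Yes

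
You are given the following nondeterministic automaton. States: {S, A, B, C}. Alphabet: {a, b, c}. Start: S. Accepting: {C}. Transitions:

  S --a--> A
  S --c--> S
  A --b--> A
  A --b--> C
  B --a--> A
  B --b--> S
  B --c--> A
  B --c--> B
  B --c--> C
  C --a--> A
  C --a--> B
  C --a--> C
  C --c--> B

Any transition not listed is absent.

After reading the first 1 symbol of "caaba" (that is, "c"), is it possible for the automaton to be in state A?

Start in {S}.
Read 'c': S→{S}; now {S}.
State A is not in {S}.

No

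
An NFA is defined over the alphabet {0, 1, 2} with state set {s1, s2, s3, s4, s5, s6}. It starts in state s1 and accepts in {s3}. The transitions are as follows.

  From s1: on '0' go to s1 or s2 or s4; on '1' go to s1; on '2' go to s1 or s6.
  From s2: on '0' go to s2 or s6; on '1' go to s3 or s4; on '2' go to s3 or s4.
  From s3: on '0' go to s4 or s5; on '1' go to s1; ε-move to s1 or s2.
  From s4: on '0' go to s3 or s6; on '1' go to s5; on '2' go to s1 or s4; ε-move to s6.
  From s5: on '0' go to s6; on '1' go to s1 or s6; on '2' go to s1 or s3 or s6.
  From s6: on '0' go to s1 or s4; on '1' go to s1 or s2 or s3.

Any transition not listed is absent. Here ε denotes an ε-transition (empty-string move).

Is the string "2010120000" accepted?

Yes

Start in {s1}.
Read '2': s1→{s1, s6}; now {s1, s6}.
Read '0': s1→{s1, s2, s4}, s6→{s1, s4}; union {s1, s2, s4}; ε-closure = {s1, s2, s4, s6}.
Read '1': s1→{s1}, s2→{s3, s4}, s4→{s5}, s6→{s1, s2, s3}; union {s1, s2, s3, s4, s5}; ε-closure = {s1, s2, s3, s4, s5, s6}.
Read '0': s1→{s1, s2, s4}, s2→{s2, s6}, s3→{s4, s5}, s4→{s3, s6}, s5→{s6}, s6→{s1, s4}; now {s1, s2, s3, s4, s5, s6}.
Read '1': s1→{s1}, s2→{s3, s4}, s3→{s1}, s4→{s5}, s5→{s1, s6}, s6→{s1, s2, s3}; now {s1, s2, s3, s4, s5, s6}.
Read '2': s1→{s1, s6}, s2→{s3, s4}, s3→∅, s4→{s1, s4}, s5→{s1, s3, s6}, s6→∅; union {s1, s3, s4, s6}; ε-closure = {s1, s2, s3, s4, s6}.
Read '0': s1→{s1, s2, s4}, s2→{s2, s6}, s3→{s4, s5}, s4→{s3, s6}, s6→{s1, s4}; now {s1, s2, s3, s4, s5, s6}.
Read '0': s1→{s1, s2, s4}, s2→{s2, s6}, s3→{s4, s5}, s4→{s3, s6}, s5→{s6}, s6→{s1, s4}; now {s1, s2, s3, s4, s5, s6}.
Read '0': s1→{s1, s2, s4}, s2→{s2, s6}, s3→{s4, s5}, s4→{s3, s6}, s5→{s6}, s6→{s1, s4}; now {s1, s2, s3, s4, s5, s6}.
Read '0': s1→{s1, s2, s4}, s2→{s2, s6}, s3→{s4, s5}, s4→{s3, s6}, s5→{s6}, s6→{s1, s4}; now {s1, s2, s3, s4, s5, s6}.
The final set {s1, s2, s3, s4, s5, s6} contains the accepting state s3.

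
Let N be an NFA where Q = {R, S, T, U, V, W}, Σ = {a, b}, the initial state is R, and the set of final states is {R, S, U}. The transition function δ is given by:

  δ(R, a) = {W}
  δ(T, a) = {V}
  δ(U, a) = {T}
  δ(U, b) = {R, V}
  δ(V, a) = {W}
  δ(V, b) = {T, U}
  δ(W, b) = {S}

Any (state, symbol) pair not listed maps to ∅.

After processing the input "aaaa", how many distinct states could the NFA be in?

0

Start in {R}.
Read 'a': R→{W}; now {W}.
Read 'a': W→∅; now ∅.
The set is empty and remains empty for the remaining 2 symbols.
That set has 0 states.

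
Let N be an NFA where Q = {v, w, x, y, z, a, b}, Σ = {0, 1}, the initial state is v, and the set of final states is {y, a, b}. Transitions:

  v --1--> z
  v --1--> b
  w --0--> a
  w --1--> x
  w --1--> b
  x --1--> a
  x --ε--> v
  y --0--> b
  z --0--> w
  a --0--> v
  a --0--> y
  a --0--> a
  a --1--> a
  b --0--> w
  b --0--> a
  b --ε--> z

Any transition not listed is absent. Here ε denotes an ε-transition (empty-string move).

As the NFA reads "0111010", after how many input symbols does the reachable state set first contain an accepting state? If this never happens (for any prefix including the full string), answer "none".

none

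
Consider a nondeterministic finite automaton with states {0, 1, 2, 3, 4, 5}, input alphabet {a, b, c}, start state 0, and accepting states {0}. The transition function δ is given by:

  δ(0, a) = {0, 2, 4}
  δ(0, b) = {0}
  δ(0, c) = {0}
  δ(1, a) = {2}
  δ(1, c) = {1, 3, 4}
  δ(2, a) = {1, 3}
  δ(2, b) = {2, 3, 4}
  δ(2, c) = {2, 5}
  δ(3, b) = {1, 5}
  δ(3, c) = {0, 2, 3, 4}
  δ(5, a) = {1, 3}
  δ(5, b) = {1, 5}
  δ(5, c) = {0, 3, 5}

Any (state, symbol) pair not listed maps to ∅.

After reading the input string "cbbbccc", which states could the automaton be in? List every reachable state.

Start in {0}.
Read 'c': 0→{0}; now {0}.
Read 'b': 0→{0}; now {0}.
Read 'b': 0→{0}; now {0}.
Read 'b': 0→{0}; now {0}.
Read 'c': 0→{0}; now {0}.
Read 'c': 0→{0}; now {0}.
Read 'c': 0→{0}; now {0}.

{0}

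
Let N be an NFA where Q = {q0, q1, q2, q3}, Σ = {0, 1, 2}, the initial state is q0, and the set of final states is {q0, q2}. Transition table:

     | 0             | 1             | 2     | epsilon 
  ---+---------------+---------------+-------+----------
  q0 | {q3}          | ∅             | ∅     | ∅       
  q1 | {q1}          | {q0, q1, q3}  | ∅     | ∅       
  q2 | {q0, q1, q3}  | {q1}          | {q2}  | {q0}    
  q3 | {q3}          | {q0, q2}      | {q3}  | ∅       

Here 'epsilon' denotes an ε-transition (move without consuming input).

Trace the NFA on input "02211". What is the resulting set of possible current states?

{q1}

Start in {q0}.
Read '0': q0→{q3}; now {q3}.
Read '2': q3→{q3}; now {q3}.
Read '2': q3→{q3}; now {q3}.
Read '1': q3→{q0, q2}; now {q0, q2}.
Read '1': q0→∅, q2→{q1}; now {q1}.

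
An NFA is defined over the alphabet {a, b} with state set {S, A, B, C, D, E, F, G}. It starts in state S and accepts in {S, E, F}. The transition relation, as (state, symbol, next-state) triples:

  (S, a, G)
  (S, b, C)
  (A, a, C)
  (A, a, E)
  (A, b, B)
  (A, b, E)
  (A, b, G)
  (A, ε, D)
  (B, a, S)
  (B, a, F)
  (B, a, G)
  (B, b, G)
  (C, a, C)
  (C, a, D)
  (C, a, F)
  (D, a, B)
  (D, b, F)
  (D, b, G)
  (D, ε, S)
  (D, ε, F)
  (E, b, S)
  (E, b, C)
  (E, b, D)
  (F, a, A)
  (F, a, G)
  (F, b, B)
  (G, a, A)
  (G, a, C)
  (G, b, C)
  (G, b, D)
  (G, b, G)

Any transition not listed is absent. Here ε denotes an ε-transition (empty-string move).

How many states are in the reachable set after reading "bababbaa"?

8

Start in {S}.
Read 'b': {S} → {C}.
Read 'a': {C} → {S, C, D, F}.
Read 'b': {S, C, D, F} → {B, C, F, G}.
Read 'a': {B, C, F, G} → {S, A, C, D, F, G}.
Read 'b': {S, A, C, D, F, G} → {S, B, C, D, E, F, G}.
Read 'b': {S, B, C, D, E, F, G} → {S, B, C, D, F, G}.
Read 'a': {S, B, C, D, F, G} → {S, A, B, C, D, F, G}.
Read 'a': {S, A, B, C, D, F, G} → {S, A, B, C, D, E, F, G}.
That set has 8 states.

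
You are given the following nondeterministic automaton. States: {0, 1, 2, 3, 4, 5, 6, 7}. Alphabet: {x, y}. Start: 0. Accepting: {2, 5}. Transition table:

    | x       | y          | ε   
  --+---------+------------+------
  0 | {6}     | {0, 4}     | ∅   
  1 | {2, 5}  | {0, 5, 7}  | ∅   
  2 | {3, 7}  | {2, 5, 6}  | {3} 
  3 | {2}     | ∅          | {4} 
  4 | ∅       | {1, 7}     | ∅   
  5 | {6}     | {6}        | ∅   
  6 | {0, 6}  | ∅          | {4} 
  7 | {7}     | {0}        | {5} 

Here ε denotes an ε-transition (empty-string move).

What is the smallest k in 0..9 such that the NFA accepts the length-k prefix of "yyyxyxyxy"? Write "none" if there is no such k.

2

Start in {0}.
Read 'y': 0→{0, 4}; now {0, 4}.
Read 'y': 0→{0, 4}, 4→{1, 7}; union {0, 1, 4, 7}; ε-closure = {0, 1, 4, 5, 7}.
None of the earlier sets intersect F, but {0, 1, 4, 5, 7} does.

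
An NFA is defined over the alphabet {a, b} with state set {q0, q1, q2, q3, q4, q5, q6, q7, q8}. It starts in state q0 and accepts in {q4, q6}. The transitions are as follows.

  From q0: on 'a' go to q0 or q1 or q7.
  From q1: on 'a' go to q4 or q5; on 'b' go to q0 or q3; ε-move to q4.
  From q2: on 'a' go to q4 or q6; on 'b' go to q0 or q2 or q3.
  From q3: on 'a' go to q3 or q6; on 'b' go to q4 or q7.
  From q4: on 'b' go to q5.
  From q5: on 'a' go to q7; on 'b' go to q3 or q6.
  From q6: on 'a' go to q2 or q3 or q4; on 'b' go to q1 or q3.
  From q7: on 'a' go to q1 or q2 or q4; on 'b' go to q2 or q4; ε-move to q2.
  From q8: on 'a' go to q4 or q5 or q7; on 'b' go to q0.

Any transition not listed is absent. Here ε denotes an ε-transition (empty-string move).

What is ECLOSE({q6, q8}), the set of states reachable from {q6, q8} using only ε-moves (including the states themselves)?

Begin with {q6, q8}.
No ε-moves leave this set, so the closure equals the set itself.

{q6, q8}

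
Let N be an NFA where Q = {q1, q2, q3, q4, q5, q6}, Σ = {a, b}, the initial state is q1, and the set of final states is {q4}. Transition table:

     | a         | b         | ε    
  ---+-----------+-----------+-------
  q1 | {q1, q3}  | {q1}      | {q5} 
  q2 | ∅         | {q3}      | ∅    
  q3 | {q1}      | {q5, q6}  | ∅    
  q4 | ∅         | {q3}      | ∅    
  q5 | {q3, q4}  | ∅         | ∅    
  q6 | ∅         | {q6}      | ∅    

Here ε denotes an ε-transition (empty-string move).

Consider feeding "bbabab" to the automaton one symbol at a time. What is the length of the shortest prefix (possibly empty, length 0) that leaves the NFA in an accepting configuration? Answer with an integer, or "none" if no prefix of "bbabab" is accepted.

3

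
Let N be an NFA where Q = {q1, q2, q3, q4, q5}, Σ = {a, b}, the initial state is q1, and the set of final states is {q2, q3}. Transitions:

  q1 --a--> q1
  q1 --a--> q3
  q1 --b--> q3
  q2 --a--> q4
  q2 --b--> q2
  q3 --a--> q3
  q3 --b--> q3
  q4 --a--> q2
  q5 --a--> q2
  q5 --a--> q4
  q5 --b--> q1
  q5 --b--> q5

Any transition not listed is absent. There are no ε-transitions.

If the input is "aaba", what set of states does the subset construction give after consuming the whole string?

Start in {q1}.
Read 'a': {q1} → {q1, q3}.
Read 'a': {q1, q3} → {q1, q3}.
Read 'b': {q1, q3} → {q3}.
Read 'a': {q3} → {q3}.

{q3}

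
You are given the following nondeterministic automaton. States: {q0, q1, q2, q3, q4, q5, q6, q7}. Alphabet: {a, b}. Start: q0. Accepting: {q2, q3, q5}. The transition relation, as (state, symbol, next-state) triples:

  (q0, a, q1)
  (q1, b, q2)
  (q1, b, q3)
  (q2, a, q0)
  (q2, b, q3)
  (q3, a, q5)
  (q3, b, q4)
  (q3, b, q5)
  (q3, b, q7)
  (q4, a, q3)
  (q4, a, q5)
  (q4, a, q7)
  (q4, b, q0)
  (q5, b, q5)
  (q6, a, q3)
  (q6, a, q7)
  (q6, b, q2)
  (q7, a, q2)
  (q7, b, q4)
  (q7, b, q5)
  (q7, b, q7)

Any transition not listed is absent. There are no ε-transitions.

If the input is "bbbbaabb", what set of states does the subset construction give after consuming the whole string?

Start in {q0}.
Read 'b': q0→∅; now ∅.
The set is empty and remains empty for the remaining 7 symbols.

∅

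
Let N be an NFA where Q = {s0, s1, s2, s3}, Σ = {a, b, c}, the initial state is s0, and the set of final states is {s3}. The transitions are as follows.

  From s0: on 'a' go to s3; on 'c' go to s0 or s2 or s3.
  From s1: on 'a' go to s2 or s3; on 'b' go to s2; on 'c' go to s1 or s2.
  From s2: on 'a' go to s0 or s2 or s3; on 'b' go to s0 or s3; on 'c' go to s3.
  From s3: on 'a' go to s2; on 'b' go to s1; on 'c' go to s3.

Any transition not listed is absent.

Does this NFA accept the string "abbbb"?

Start in {s0}.
Read 'a': {s0} → {s3}.
Read 'b': {s3} → {s1}.
Read 'b': {s1} → {s2}.
Read 'b': {s2} → {s0, s3}.
Read 'b': {s0, s3} → {s1}.
The final set {s1} contains no accepting state.

No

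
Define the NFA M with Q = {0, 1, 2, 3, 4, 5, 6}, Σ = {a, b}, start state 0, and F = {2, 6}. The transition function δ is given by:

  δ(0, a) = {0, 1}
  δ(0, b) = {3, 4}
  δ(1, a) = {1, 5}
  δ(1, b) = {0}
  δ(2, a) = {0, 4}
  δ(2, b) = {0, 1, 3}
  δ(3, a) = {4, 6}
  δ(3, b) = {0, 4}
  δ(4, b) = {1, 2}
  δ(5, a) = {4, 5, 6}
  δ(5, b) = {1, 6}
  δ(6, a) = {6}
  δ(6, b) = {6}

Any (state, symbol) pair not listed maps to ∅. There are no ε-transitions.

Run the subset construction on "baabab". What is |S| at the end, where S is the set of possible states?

Start in {0}.
Read 'b': 0→{3, 4}; now {3, 4}.
Read 'a': 3→{4, 6}, 4→∅; now {4, 6}.
Read 'a': 4→∅, 6→{6}; now {6}.
Read 'b': 6→{6}; now {6}.
Read 'a': 6→{6}; now {6}.
Read 'b': 6→{6}; now {6}.
That set has 1 state.

1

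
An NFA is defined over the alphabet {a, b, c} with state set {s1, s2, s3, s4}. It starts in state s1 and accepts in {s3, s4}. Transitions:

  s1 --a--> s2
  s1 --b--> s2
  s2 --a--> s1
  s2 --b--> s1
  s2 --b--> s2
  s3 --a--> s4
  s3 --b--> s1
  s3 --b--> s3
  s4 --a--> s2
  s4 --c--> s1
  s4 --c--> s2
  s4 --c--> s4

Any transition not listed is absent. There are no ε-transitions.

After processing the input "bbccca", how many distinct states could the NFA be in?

0

Start in {s1}.
Read 'b': s1→{s2}; now {s2}.
Read 'b': s2→{s1, s2}; now {s1, s2}.
Read 'c': s1→∅, s2→∅; now ∅.
The set is empty and remains empty for the remaining 3 symbols.
That set has 0 states.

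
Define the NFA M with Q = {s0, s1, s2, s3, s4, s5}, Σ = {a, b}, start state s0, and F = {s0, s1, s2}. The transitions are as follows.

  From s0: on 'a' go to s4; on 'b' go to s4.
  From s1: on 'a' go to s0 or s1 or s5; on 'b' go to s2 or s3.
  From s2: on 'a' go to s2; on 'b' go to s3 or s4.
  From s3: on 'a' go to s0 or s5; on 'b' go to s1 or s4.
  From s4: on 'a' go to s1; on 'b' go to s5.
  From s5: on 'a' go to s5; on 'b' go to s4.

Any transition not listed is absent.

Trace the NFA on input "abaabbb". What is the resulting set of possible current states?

Start in {s0}.
Read 'a': {s0} → {s4}.
Read 'b': {s4} → {s5}.
Read 'a': {s5} → {s5}.
Read 'a': {s5} → {s5}.
Read 'b': {s5} → {s4}.
Read 'b': {s4} → {s5}.
Read 'b': {s5} → {s4}.

{s4}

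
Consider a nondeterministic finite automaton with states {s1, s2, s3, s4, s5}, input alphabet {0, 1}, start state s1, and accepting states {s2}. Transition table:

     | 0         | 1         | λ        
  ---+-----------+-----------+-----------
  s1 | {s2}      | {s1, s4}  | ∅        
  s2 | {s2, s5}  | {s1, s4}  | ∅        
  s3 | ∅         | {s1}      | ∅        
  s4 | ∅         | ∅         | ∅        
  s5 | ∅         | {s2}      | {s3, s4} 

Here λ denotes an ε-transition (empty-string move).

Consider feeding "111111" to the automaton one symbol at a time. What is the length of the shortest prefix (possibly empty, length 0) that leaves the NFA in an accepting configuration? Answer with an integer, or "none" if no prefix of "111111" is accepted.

Start in {s1}.
Read '1': {s1} → {s1, s4}.
Read '1': {s1, s4} → {s1, s4}.
Read '1': {s1, s4} → {s1, s4}.
Read '1': {s1, s4} → {s1, s4}.
Read '1': {s1, s4} → {s1, s4}.
Read '1': {s1, s4} → {s1, s4}.
No reachable set along the way intersects F.

none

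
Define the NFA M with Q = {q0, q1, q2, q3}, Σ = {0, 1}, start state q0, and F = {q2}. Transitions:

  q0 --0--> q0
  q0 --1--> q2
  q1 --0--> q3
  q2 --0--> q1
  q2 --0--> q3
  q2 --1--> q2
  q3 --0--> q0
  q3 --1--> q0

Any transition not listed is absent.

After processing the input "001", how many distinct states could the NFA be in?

Start in {q0}.
Read '0': {q0} → {q0}.
Read '0': {q0} → {q0}.
Read '1': {q0} → {q2}.
That set has 1 state.

1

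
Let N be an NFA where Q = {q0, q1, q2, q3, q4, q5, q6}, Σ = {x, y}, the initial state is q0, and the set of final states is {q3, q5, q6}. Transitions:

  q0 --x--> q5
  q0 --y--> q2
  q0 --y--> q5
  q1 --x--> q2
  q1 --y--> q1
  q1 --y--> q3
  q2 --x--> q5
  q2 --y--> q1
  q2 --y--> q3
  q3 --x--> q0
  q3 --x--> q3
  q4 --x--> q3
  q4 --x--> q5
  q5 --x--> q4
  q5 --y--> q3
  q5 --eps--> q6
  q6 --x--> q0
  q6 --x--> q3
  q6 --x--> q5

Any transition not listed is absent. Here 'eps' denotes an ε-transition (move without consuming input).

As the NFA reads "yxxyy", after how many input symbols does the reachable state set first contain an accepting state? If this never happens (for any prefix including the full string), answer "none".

1

Start in {q0}.
Read 'y': q0→{q2, q5}; union {q2, q5}; ε-closure = {q2, q5, q6}.
None of the earlier sets intersect F, but {q2, q5, q6} does.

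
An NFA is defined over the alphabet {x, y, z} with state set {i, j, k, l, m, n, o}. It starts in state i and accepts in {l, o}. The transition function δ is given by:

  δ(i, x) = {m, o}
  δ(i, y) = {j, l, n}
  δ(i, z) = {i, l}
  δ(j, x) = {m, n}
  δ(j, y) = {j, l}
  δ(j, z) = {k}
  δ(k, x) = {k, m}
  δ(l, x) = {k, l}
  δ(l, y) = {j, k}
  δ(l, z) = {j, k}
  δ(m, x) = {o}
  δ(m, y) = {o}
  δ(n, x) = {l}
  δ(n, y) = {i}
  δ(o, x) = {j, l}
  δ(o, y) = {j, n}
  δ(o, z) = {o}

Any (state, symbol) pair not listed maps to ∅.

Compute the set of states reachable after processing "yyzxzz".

Start in {i}.
Read 'y': i→{j, l, n}; now {j, l, n}.
Read 'y': j→{j, l}, l→{j, k}, n→{i}; now {i, j, k, l}.
Read 'z': i→{i, l}, j→{k}, k→∅, l→{j, k}; now {i, j, k, l}.
Read 'x': i→{m, o}, j→{m, n}, k→{k, m}, l→{k, l}; now {k, l, m, n, o}.
Read 'z': k→∅, l→{j, k}, m→∅, n→∅, o→{o}; now {j, k, o}.
Read 'z': j→{k}, k→∅, o→{o}; now {k, o}.

{k, o}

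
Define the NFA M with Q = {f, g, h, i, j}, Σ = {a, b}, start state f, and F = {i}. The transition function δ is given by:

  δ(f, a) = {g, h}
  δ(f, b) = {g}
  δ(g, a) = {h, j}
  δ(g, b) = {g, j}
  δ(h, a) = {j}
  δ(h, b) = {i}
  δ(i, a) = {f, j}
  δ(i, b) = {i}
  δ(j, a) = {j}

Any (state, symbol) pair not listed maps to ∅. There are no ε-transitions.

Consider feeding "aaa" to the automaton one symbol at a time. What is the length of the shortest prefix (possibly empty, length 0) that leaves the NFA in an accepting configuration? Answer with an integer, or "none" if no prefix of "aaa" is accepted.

Start in {f}.
Read 'a': f→{g, h}; now {g, h}.
Read 'a': g→{h, j}, h→{j}; now {h, j}.
Read 'a': h→{j}, j→{j}; now {j}.
No reachable set along the way intersects F.

none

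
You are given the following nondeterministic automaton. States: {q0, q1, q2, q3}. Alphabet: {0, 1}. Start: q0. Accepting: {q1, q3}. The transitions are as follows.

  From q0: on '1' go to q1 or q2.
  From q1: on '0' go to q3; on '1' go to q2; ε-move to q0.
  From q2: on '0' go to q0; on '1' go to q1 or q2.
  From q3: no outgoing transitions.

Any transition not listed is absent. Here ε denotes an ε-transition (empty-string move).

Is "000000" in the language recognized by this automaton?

Start in {q0}.
Read '0': q0→∅; now ∅.
The set is empty and remains empty for the remaining 5 symbols.
The final set ∅ contains no accepting state.

No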